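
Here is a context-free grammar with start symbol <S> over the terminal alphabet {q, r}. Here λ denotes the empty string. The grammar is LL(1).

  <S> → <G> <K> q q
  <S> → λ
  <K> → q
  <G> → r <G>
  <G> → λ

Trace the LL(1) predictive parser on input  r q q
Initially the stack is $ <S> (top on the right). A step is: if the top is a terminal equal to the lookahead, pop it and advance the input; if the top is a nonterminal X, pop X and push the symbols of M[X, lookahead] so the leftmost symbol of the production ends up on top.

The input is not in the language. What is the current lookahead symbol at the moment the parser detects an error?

$

step 1: stack=$ <S>  input=r q q $  — expand <S> → <G> <K> q q
step 2: stack=$ q q <K> <G>  input=r q q $  — expand <G> → r <G>
step 3: stack=$ q q <K> <G> r  input=r q q $  — match r
step 4: stack=$ q q <K> <G>  input=q q $  — expand <G> → λ
step 5: stack=$ q q <K>  input=q q $  — expand <K> → q
step 6: stack=$ q q q  input=q q $  — match q
step 7: stack=$ q q  input=q $  — match q
step 8: stack=$ q  input=$  — error: top is terminal q but lookahead is $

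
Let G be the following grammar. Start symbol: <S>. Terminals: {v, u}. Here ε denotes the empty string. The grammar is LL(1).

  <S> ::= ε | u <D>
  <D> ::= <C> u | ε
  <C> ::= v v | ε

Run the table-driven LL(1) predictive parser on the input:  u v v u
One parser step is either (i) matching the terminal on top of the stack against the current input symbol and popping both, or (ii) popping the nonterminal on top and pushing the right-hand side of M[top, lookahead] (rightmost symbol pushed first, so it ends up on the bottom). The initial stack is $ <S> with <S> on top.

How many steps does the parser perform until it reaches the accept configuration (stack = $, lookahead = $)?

step 1: stack=$ <S>  input=u v v u $  — expand <S> ::= u <D>
step 2: stack=$ <D> u  input=u v v u $  — match u
step 3: stack=$ <D>  input=v v u $  — expand <D> ::= <C> u
step 4: stack=$ u <C>  input=v v u $  — expand <C> ::= v v
step 5: stack=$ u v v  input=v v u $  — match v
step 6: stack=$ u v  input=v u $  — match v
step 7: stack=$ u  input=u $  — match u
Accept reached after 7 steps.

7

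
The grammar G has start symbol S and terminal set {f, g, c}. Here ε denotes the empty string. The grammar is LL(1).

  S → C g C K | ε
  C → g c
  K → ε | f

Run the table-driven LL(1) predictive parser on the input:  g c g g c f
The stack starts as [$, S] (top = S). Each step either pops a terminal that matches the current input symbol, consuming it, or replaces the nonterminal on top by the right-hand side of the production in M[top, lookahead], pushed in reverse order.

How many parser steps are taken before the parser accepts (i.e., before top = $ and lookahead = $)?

10

      Stack        Input          Action
   1  $ S          g c g g c f $  expand S → C g C K
   2  $ K C g C    g c g g c f $  expand C → g c
   3  $ K C g c g  g c g g c f $  match g
   4  $ K C g c    c g g c f $    match c
   5  $ K C g      g g c f $      match g
   6  $ K C        g c f $        expand C → g c
   7  $ K c g      g c f $        match g
   8  $ K c        c f $          match c
   9  $ K          f $            expand K → f
  10  $ f          f $            match f
Accept reached after 10 steps.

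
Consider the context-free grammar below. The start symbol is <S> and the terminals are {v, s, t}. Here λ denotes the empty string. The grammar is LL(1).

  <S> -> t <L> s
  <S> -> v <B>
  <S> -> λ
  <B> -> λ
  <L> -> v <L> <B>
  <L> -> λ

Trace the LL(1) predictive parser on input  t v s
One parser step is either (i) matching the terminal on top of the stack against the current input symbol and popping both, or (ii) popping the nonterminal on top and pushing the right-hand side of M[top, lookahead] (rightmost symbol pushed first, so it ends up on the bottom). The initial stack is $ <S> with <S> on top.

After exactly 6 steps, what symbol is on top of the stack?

s

step 1: stack=$ <S>  input=t v s $  — expand <S> -> t <L> s
step 2: stack=$ s <L> t  input=t v s $  — match t
step 3: stack=$ s <L>  input=v s $  — expand <L> -> v <L> <B>
step 4: stack=$ s <B> <L> v  input=v s $  — match v
step 5: stack=$ s <B> <L>  input=s $  — expand <L> -> λ
step 6: stack=$ s <B>  input=s $  — expand <B> -> λ
Stack after step 6: $ s (top = s).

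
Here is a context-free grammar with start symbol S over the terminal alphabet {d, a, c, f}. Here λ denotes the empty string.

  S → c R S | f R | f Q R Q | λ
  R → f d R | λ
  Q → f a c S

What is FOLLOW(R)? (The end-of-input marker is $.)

{$, c, f}

FIRST(S): from S→c R S we get {c}; from S→f R we get {f}; from S→f Q R Q we get {f}; from S→λ we get {λ}. So FIRST(S) = {λ, c, f}.
FIRST(R): from R→f d R we get {f}; from R→λ we get {λ}. So FIRST(R) = {λ, f}.
FIRST(Q): from Q→f a c S we get {f}. So FIRST(Q) = {f}.
FOLLOW(S) includes $ since S is the start symbol.
FOLLOW(S): in S→c R S, the suffix after S is empty (adds nothing new); in Q→f a c S, the suffix after S is empty, so FOLLOW(S) ⊇ FOLLOW(Q) = {$, f}. Thus FOLLOW(S) = {$, f}.
FOLLOW(R): in S→c R S, R is followed by S with FIRST {λ, c, f}; in S→c R S, the suffix after R is nullable, so FOLLOW(R) ⊇ FOLLOW(S) = {$, f}; in S→f R, the suffix after R is empty, so FOLLOW(R) ⊇ FOLLOW(S) = {$, f}; in S→f Q R Q, R is followed by Q with FIRST {f}; in R→f d R, the suffix after R is empty (adds nothing new). Thus FOLLOW(R) = {$, c, f}.
FOLLOW(Q): in S→f Q R Q (occurrence 1), Q is followed by R Q with FIRST {f}; in S→f Q R Q (occurrence 2), the suffix after Q is empty, so FOLLOW(Q) ⊇ FOLLOW(S) = {$, f}. Thus FOLLOW(Q) = {$, f}.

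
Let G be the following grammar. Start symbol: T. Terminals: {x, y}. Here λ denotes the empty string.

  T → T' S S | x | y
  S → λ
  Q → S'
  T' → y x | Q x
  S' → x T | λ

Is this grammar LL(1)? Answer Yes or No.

No

FIRST(T) = {x, y}
FIRST(S) = {λ}
FIRST(Q) = {λ, x}
FIRST(T') = {x, y}
FIRST(S') = {λ, x}
FOLLOW(T) = {$, x}
FOLLOW(S) = {$, x}
FOLLOW(Q) = {x}
FOLLOW(T') = {$, x}
FOLLOW(S') = {x}
Cell M[S', x] receives both S' → x T and S' → λ — the grammar is not LL(1).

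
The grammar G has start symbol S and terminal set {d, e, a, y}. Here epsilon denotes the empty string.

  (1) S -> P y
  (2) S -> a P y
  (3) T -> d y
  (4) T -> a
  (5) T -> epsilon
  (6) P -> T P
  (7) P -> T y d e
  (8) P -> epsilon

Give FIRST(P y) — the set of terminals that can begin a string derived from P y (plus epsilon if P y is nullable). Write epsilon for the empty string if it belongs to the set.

{a, d, y}

FIRST(T): from T->d y we get {d}; from T->a we get {a}; from T->epsilon we get {epsilon}. So FIRST(T) = {epsilon, a, d}.
FIRST(P): from P->T P we get {epsilon, a, d, y}; from P->T y d e we get {a, d, y}; from P->epsilon we get {epsilon}. So FIRST(P) = {epsilon, a, d, y}.
FIRST(S): from S->P y we get {a, d, y}; from S->a P y we get {a}. So FIRST(S) = {a, d, y}.
FIRST(P y): take FIRST of each symbol in turn, carrying on past any symbol whose FIRST contains epsilon; result {a, d, y}.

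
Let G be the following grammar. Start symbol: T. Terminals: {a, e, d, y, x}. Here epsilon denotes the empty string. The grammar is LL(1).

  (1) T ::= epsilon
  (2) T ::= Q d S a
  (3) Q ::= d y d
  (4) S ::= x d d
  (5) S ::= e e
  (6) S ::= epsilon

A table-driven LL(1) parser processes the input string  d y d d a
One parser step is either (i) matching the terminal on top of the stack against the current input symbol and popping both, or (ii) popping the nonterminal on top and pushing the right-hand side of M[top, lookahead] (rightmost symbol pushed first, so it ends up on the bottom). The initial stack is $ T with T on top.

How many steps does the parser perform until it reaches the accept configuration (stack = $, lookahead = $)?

step 1: stack=$ T  input=d y d d a $  — expand T ::= Q d S a
step 2: stack=$ a S d Q  input=d y d d a $  — expand Q ::= d y d
step 3: stack=$ a S d d y d  input=d y d d a $  — match d
step 4: stack=$ a S d d y  input=y d d a $  — match y
step 5: stack=$ a S d d  input=d d a $  — match d
step 6: stack=$ a S d  input=d a $  — match d
step 7: stack=$ a S  input=a $  — expand S ::= epsilon
step 8: stack=$ a  input=a $  — match a
Accept reached after 8 steps.

8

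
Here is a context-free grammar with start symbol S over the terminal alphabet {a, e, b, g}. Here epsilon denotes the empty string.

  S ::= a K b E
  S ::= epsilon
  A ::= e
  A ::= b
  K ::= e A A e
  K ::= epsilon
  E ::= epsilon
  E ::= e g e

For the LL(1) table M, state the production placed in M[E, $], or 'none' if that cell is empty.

FIRST(S) = {epsilon, a}
FIRST(A) = {b, e}
FIRST(K) = {epsilon, e}
FIRST(E) = {epsilon, e}
FOLLOW(S) includes $ since S is the start symbol.
FOLLOW(S): S appears on no right-hand side. Thus FOLLOW(S) = {$}.
FOLLOW(E): in S::=a K b E, the suffix after E is empty, so FOLLOW(E) ⊇ FOLLOW(S) = {$}. Thus FOLLOW(E) = {$}.
For E ::= epsilon: FIRST(epsilon) = {epsilon}, so it goes in M[E, t] for t ∈ {}; since epsilon ∈ FIRST, also for every t ∈ FOLLOW(E) = {$}.
For E ::= e g e: FIRST(e g e) = {e}, so it goes in M[E, t] for t ∈ {e}.

E ::= epsilon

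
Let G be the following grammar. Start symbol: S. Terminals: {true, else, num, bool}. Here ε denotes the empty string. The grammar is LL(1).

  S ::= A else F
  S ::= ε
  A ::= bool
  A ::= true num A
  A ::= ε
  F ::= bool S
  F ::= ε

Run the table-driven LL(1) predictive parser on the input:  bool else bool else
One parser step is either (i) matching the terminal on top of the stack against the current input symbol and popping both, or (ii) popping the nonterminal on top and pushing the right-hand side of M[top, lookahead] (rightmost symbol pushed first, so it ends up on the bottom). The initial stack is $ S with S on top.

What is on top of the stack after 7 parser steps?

step 1: stack=$ S  input=bool else bool else $  — expand S ::= A else F
step 2: stack=$ F else A  input=bool else bool else $  — expand A ::= bool
step 3: stack=$ F else bool  input=bool else bool else $  — match bool
step 4: stack=$ F else  input=else bool else $  — match else
step 5: stack=$ F  input=bool else $  — expand F ::= bool S
step 6: stack=$ S bool  input=bool else $  — match bool
step 7: stack=$ S  input=else $  — expand S ::= A else F
Stack after step 7: $ F else A (top = A).

A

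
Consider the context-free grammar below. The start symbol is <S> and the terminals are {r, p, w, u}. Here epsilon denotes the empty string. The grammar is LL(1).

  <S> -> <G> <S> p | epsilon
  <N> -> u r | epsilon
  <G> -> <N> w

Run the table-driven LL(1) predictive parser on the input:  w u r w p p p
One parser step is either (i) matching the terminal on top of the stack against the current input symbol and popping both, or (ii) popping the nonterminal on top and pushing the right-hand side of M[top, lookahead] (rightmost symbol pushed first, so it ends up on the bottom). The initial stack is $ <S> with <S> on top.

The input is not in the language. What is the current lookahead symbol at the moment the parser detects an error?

p

step 1: stack=$ <S>  input=w u r w p p p $  — expand <S> -> <G> <S> p
step 2: stack=$ p <S> <G>  input=w u r w p p p $  — expand <G> -> <N> w
step 3: stack=$ p <S> w <N>  input=w u r w p p p $  — expand <N> -> epsilon
step 4: stack=$ p <S> w  input=w u r w p p p $  — match w
step 5: stack=$ p <S>  input=u r w p p p $  — expand <S> -> <G> <S> p
step 6: stack=$ p p <S> <G>  input=u r w p p p $  — expand <G> -> <N> w
step 7: stack=$ p p <S> w <N>  input=u r w p p p $  — expand <N> -> u r
step 8: stack=$ p p <S> w r u  input=u r w p p p $  — match u
step 9: stack=$ p p <S> w r  input=r w p p p $  — match r
step 10: stack=$ p p <S> w  input=w p p p $  — match w
step 11: stack=$ p p <S>  input=p p p $  — expand <S> -> epsilon
step 12: stack=$ p p  input=p p p $  — match p
step 13: stack=$ p  input=p p $  — match p
step 14: stack=$  input=p $  — error: stack empty but input remains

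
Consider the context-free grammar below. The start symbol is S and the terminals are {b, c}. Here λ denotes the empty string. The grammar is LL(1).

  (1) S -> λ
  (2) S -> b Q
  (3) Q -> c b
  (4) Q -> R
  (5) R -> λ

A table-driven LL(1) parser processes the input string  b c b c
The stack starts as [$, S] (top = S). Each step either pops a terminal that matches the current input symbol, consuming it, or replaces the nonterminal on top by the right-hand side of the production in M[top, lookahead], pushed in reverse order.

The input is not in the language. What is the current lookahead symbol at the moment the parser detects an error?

c

step 1: stack=$ S  input=b c b c $  — expand S -> b Q
step 2: stack=$ Q b  input=b c b c $  — match b
step 3: stack=$ Q  input=c b c $  — expand Q -> c b
step 4: stack=$ b c  input=c b c $  — match c
step 5: stack=$ b  input=b c $  — match b
step 6: stack=$  input=c $  — error: stack empty but input remains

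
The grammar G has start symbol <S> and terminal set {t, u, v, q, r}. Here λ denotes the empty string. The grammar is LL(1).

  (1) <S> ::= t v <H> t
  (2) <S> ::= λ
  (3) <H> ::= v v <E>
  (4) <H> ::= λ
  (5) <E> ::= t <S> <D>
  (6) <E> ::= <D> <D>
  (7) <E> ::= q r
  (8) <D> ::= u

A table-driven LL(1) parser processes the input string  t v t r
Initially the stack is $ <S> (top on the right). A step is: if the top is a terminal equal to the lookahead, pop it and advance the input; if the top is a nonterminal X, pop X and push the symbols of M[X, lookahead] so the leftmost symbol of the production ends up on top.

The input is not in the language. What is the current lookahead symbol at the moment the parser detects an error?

     Stack        Input      Action
  1  $ <S>        t v t r $  expand <S> ::= t v <H> t
  2  $ t <H> v t  t v t r $  match t
  3  $ t <H> v    v t r $    match v
  4  $ t <H>      t r $      expand <H> ::= λ
  5  $ t          t r $      match t
  6  $            r $        error: stack empty but input remains

r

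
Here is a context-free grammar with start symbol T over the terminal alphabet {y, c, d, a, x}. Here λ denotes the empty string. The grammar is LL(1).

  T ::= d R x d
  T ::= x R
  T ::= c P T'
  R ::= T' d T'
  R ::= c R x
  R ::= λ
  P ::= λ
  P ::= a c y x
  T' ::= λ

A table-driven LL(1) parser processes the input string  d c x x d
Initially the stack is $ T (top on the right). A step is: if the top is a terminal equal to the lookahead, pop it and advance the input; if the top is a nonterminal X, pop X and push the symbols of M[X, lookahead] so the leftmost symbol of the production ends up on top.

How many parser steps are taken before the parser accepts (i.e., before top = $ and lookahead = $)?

step 1: stack=$ T  input=d c x x d $  — expand T ::= d R x d
step 2: stack=$ d x R d  input=d c x x d $  — match d
step 3: stack=$ d x R  input=c x x d $  — expand R ::= c R x
step 4: stack=$ d x x R c  input=c x x d $  — match c
step 5: stack=$ d x x R  input=x x d $  — expand R ::= λ
step 6: stack=$ d x x  input=x x d $  — match x
step 7: stack=$ d x  input=x d $  — match x
step 8: stack=$ d  input=d $  — match d
Accept reached after 8 steps.

8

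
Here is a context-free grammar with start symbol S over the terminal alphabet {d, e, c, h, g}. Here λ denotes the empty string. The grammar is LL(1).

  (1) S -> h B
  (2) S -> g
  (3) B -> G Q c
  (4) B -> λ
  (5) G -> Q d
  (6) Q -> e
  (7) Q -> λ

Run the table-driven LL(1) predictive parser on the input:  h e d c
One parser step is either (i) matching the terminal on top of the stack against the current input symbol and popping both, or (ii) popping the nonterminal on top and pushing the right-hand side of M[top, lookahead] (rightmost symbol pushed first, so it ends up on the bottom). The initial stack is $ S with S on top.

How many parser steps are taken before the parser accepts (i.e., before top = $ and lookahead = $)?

9

step 1: stack=$ S  input=h e d c $  — expand S -> h B
step 2: stack=$ B h  input=h e d c $  — match h
step 3: stack=$ B  input=e d c $  — expand B -> G Q c
step 4: stack=$ c Q G  input=e d c $  — expand G -> Q d
step 5: stack=$ c Q d Q  input=e d c $  — expand Q -> e
step 6: stack=$ c Q d e  input=e d c $  — match e
step 7: stack=$ c Q d  input=d c $  — match d
step 8: stack=$ c Q  input=c $  — expand Q -> λ
step 9: stack=$ c  input=c $  — match c
Accept reached after 9 steps.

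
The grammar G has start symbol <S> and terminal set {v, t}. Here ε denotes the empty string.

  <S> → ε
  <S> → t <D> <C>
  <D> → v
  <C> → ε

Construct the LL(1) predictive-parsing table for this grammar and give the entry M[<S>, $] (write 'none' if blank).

<S> → ε

FIRST(<S>): from <S>→ε we get {ε}; from <S>→t <D> <C> we get {t}. So FIRST(<S>) = {ε, t}.
FIRST(<D>): from <D>→v we get {v}. So FIRST(<D>) = {v}.
FIRST(<C>): from <C>→ε we get {ε}. So FIRST(<C>) = {ε}.
FOLLOW(<S>) includes $ since <S> is the start symbol.
FOLLOW(<S>): <S> appears on no right-hand side. Thus FOLLOW(<S>) = {$}.
For <S> → ε: FIRST(ε) = {ε}, so it goes in M[<S>, t] for t ∈ {}; since ε ∈ FIRST, also for every t ∈ FOLLOW(<S>) = {$}.
For <S> → t <D> <C>: FIRST(t <D> <C>) = {t}, so it goes in M[<S>, t] for t ∈ {t}.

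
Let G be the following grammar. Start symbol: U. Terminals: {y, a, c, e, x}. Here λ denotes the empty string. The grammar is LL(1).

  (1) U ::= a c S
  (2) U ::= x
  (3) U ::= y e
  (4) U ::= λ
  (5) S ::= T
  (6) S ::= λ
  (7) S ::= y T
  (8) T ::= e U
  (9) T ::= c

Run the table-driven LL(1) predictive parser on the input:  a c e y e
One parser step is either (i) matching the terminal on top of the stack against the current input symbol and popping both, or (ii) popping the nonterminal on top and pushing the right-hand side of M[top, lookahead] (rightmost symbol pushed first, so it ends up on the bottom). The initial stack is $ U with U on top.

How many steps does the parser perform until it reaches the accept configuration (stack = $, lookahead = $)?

step 1: stack=$ U  input=a c e y e $  — expand U ::= a c S
step 2: stack=$ S c a  input=a c e y e $  — match a
step 3: stack=$ S c  input=c e y e $  — match c
step 4: stack=$ S  input=e y e $  — expand S ::= T
step 5: stack=$ T  input=e y e $  — expand T ::= e U
step 6: stack=$ U e  input=e y e $  — match e
step 7: stack=$ U  input=y e $  — expand U ::= y e
step 8: stack=$ e y  input=y e $  — match y
step 9: stack=$ e  input=e $  — match e
Accept reached after 9 steps.

9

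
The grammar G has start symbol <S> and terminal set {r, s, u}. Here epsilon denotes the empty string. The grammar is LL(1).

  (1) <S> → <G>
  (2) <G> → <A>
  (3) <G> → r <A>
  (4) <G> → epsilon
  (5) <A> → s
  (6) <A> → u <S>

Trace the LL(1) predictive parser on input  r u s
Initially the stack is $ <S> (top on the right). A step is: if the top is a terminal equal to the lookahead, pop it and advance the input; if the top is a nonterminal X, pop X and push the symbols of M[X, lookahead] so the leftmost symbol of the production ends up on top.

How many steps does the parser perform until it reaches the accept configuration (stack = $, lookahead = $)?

step 1: stack=$ <S>  input=r u s $  — expand <S> → <G>
step 2: stack=$ <G>  input=r u s $  — expand <G> → r <A>
step 3: stack=$ <A> r  input=r u s $  — match r
step 4: stack=$ <A>  input=u s $  — expand <A> → u <S>
step 5: stack=$ <S> u  input=u s $  — match u
step 6: stack=$ <S>  input=s $  — expand <S> → <G>
step 7: stack=$ <G>  input=s $  — expand <G> → <A>
step 8: stack=$ <A>  input=s $  — expand <A> → s
step 9: stack=$ s  input=s $  — match s
Accept reached after 9 steps.

9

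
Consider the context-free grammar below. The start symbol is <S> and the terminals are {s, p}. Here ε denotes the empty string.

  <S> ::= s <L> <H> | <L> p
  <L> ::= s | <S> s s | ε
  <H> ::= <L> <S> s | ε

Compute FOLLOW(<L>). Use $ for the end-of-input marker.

{$, p, s}

FIRST(<S>) = {p, s}  (via <L> p)
FIRST(<L>) = {ε, p, s}  (via <S> s s)
FIRST(<H>) = {ε, p, s}  (via <L> <S> s)
FOLLOW(<S>) includes $ since <S> is the start symbol.
FOLLOW(<S>): in <L>::=<S> s s, <S> is followed by s s with FIRST {s}; in <H>::=<L> <S> s, <S> is followed by s with FIRST {s}. Thus FOLLOW(<S>) = {$, s}.
FOLLOW(<L>): in <S>::=s <L> <H>, <L> is followed by <H> with FIRST {ε, p, s}; in <S>::=s <L> <H>, the suffix after <L> is nullable, so FOLLOW(<L>) ⊇ FOLLOW(<S>) = {$, s}; in <S>::=<L> p, <L> is followed by p with FIRST {p}; in <H>::=<L> <S> s, <L> is followed by <S> s with FIRST {p, s}. Thus FOLLOW(<L>) = {$, p, s}.
FOLLOW(<H>): in <S>::=s <L> <H>, the suffix after <H> is empty, so FOLLOW(<H>) ⊇ FOLLOW(<S>) = {$, s}. Thus FOLLOW(<H>) = {$, s}.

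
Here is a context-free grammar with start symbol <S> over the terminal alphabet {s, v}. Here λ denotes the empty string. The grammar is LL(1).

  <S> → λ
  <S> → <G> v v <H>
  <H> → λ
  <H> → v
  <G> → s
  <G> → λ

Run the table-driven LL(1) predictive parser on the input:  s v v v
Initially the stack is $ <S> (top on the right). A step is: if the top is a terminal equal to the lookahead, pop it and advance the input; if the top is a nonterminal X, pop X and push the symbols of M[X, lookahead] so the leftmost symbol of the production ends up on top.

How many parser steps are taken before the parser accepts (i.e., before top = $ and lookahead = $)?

     Stack          Input      Action
  1  $ <S>          s v v v $  expand <S> → <G> v v <H>
  2  $ <H> v v <G>  s v v v $  expand <G> → s
  3  $ <H> v v s    s v v v $  match s
  4  $ <H> v v      v v v $    match v
  5  $ <H> v        v v $      match v
  6  $ <H>          v $        expand <H> → v
  7  $ v            v $        match v
Accept reached after 7 steps.

7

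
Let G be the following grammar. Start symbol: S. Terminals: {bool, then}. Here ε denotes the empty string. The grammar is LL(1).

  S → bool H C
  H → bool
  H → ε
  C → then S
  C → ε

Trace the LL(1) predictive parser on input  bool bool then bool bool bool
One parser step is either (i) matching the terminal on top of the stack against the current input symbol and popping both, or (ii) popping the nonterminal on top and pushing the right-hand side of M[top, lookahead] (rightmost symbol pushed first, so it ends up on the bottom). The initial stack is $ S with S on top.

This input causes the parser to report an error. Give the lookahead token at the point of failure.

bool

      Stack       Input                            Action
   1  $ S         bool bool then bool bool bool $  expand S → bool H C
   2  $ C H bool  bool bool then bool bool bool $  match bool
   3  $ C H       bool then bool bool bool $       expand H → bool
   4  $ C bool    bool then bool bool bool $       match bool
   5  $ C         then bool bool bool $            expand C → then S
   6  $ S then    then bool bool bool $            match then
   7  $ S         bool bool bool $                 expand S → bool H C
   8  $ C H bool  bool bool bool $                 match bool
   9  $ C H       bool bool $                      expand H → bool
  10  $ C bool    bool bool $                      match bool
  11  $ C         bool $                           error: M[C, bool] is empty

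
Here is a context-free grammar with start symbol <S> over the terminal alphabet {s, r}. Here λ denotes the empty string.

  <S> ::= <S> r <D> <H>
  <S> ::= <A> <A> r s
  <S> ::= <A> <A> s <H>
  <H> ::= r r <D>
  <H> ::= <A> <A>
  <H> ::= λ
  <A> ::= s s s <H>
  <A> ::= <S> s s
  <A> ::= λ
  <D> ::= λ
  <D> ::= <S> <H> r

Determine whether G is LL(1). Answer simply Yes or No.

FIRST(<S>) = {r, s}
FIRST(<H>) = {λ, r, s}
FIRST(<A>) = {λ, r, s}
FIRST(<D>) = {λ, r, s}
FOLLOW(<S>) = {$, r, s}
FOLLOW(<H>) = {$, r, s}
FOLLOW(<A>) = {$, r, s}
FOLLOW(<D>) = {$, r, s}
Cell M[<A>, r] receives both <A> ::= <S> s s and <A> ::= λ — the grammar is not LL(1).

No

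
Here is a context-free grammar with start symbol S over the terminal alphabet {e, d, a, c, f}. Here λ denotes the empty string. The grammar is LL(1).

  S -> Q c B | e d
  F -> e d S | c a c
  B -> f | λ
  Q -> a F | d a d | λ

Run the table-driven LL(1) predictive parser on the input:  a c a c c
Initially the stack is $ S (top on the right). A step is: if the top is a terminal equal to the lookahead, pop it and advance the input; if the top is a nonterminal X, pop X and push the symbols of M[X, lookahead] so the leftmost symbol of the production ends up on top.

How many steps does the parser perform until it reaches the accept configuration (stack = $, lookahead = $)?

step 1: stack=$ S  input=a c a c c $  — expand S -> Q c B
step 2: stack=$ B c Q  input=a c a c c $  — expand Q -> a F
step 3: stack=$ B c F a  input=a c a c c $  — match a
step 4: stack=$ B c F  input=c a c c $  — expand F -> c a c
step 5: stack=$ B c c a c  input=c a c c $  — match c
step 6: stack=$ B c c a  input=a c c $  — match a
step 7: stack=$ B c c  input=c c $  — match c
step 8: stack=$ B c  input=c $  — match c
step 9: stack=$ B  input=$  — expand B -> λ
Accept reached after 9 steps.

9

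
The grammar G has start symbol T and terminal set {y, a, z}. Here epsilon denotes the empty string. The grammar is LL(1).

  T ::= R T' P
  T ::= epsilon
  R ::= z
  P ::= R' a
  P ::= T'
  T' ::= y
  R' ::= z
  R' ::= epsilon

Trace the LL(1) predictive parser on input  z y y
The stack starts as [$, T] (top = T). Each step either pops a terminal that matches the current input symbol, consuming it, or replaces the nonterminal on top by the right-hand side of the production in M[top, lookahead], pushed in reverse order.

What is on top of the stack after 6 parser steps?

step 1: stack=$ T  input=z y y $  — expand T ::= R T' P
step 2: stack=$ P T' R  input=z y y $  — expand R ::= z
step 3: stack=$ P T' z  input=z y y $  — match z
step 4: stack=$ P T'  input=y y $  — expand T' ::= y
step 5: stack=$ P y  input=y y $  — match y
step 6: stack=$ P  input=y $  — expand P ::= T'
Stack after step 6: $ T' (top = T').

T'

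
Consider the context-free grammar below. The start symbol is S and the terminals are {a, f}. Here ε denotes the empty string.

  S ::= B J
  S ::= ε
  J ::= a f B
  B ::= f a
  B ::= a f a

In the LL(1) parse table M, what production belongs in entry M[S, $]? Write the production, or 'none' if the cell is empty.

FIRST(J): from J::=a f B we get {a}. So FIRST(J) = {a}.
FIRST(B): from B::=f a we get {f}; from B::=a f a we get {a}. So FIRST(B) = {a, f}.
FIRST(S): from S::=B J we get {a, f}; from S::=ε we get {ε}. So FIRST(S) = {ε, a, f}.
FOLLOW(S) includes $ since S is the start symbol.
FOLLOW(S): S appears on no right-hand side. Thus FOLLOW(S) = {$}.
For S ::= B J: FIRST(B J) = {a, f}, so it goes in M[S, t] for t ∈ {a, f}.
For S ::= ε: FIRST(ε) = {ε}, so it goes in M[S, t] for t ∈ {}; since ε ∈ FIRST, also for every t ∈ FOLLOW(S) = {$}.

S ::= ε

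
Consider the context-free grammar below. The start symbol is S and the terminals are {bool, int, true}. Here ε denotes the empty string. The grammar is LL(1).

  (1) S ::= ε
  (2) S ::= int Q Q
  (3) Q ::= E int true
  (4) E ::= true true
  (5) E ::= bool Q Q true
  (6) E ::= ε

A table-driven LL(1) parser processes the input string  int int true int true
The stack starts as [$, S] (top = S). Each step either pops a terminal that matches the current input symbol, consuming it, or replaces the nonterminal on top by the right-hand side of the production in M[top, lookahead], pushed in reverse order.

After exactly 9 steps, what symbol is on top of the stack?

step 1: stack=$ S  input=int int true int true $  — expand S ::= int Q Q
step 2: stack=$ Q Q int  input=int int true int true $  — match int
step 3: stack=$ Q Q  input=int true int true $  — expand Q ::= E int true
step 4: stack=$ Q true int E  input=int true int true $  — expand E ::= ε
step 5: stack=$ Q true int  input=int true int true $  — match int
step 6: stack=$ Q true  input=true int true $  — match true
step 7: stack=$ Q  input=int true $  — expand Q ::= E int true
step 8: stack=$ true int E  input=int true $  — expand E ::= ε
step 9: stack=$ true int  input=int true $  — match int
Stack after step 9: $ true (top = true).

true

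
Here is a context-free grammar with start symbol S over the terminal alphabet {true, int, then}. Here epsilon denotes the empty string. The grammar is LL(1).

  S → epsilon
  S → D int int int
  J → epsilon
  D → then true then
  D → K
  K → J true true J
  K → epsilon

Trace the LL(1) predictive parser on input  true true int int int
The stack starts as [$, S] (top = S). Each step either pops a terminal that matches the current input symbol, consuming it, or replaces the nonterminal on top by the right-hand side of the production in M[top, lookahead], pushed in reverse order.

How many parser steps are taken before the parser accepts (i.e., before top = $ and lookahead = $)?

step 1: stack=$ S  input=true true int int int $  — expand S → D int int int
step 2: stack=$ int int int D  input=true true int int int $  — expand D → K
step 3: stack=$ int int int K  input=true true int int int $  — expand K → J true true J
step 4: stack=$ int int int J true true J  input=true true int int int $  — expand J → epsilon
step 5: stack=$ int int int J true true  input=true true int int int $  — match true
step 6: stack=$ int int int J true  input=true int int int $  — match true
step 7: stack=$ int int int J  input=int int int $  — expand J → epsilon
step 8: stack=$ int int int  input=int int int $  — match int
step 9: stack=$ int int  input=int int $  — match int
step 10: stack=$ int  input=int $  — match int
Accept reached after 10 steps.

10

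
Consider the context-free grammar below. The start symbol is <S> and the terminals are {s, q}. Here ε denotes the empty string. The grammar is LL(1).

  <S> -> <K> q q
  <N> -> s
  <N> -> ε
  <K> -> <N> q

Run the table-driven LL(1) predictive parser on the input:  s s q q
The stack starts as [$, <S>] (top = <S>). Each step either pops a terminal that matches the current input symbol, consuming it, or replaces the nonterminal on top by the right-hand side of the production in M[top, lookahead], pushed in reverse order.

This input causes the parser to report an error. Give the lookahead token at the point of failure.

step 1: stack=$ <S>  input=s s q q $  — expand <S> -> <K> q q
step 2: stack=$ q q <K>  input=s s q q $  — expand <K> -> <N> q
step 3: stack=$ q q q <N>  input=s s q q $  — expand <N> -> s
step 4: stack=$ q q q s  input=s s q q $  — match s
step 5: stack=$ q q q  input=s q q $  — error: top is terminal q but lookahead is s

s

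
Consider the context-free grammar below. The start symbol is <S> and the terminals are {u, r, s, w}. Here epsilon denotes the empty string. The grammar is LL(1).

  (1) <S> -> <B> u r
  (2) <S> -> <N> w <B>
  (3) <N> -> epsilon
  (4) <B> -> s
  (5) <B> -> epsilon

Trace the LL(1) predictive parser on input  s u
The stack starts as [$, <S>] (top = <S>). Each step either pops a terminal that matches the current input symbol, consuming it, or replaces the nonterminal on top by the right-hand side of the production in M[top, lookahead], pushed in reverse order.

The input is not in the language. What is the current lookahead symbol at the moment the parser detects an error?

     Stack      Input  Action
  1  $ <S>      s u $  expand <S> -> <B> u r
  2  $ r u <B>  s u $  expand <B> -> s
  3  $ r u s    s u $  match s
  4  $ r u      u $    match u
  5  $ r        $      error: top is terminal r but lookahead is $

$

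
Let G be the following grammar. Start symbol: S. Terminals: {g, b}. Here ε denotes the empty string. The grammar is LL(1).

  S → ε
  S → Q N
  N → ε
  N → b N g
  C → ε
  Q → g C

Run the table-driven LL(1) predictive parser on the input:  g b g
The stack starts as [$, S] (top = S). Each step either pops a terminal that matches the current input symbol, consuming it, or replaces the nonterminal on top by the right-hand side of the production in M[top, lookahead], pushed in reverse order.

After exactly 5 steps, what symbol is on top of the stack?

b

step 1: stack=$ S  input=g b g $  — expand S → Q N
step 2: stack=$ N Q  input=g b g $  — expand Q → g C
step 3: stack=$ N C g  input=g b g $  — match g
step 4: stack=$ N C  input=b g $  — expand C → ε
step 5: stack=$ N  input=b g $  — expand N → b N g
Stack after step 5: $ g N b (top = b).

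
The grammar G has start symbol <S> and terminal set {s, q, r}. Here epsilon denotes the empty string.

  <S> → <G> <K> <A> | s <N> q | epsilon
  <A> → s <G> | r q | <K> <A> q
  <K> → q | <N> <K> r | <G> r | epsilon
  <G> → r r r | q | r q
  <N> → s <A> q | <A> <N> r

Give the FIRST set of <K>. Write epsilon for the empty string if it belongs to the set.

{epsilon, q, r, s}

FIRST(<G>) = {q, r}
FIRST(<S>) = {epsilon, q, r, s}  (via <G> <K> <A>)
FIRST(<A>) = {q, r, s}  (via <K> <A> q)
FIRST(<N>) = {q, r, s}  (via <A> <N> r)
FIRST(<K>) = {epsilon, q, r, s}  (via <N> <K> r, <G> r)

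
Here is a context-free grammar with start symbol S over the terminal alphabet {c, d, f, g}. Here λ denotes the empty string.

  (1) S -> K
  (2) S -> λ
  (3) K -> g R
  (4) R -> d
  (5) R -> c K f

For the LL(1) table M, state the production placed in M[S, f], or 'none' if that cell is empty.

FIRST(K): from K->g R we get {g}. So FIRST(K) = {g}.
FIRST(R): from R->d we get {d}; from R->c K f we get {c}. So FIRST(R) = {c, d}.
FIRST(S): from S->K we get {g}; from S->λ we get {λ}. So FIRST(S) = {λ, g}.
FOLLOW(S) includes $ since S is the start symbol.
FOLLOW(S): S appears on no right-hand side. Thus FOLLOW(S) = {$}.
For S -> K: FIRST(K) = {g}, so it goes in M[S, t] for t ∈ {g}.
For S -> λ: FIRST(λ) = {λ}, so it goes in M[S, t] for t ∈ {}; since λ ∈ FIRST, also for every t ∈ FOLLOW(S) = {$}.
None of these place a production in M[S, f].

none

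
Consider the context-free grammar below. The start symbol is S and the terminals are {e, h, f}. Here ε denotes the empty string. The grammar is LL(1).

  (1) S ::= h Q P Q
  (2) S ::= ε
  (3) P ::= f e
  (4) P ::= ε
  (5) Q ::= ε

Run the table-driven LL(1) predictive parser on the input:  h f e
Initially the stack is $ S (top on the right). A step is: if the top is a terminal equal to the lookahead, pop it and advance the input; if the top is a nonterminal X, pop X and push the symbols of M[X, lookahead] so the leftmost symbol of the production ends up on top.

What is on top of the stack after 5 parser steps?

e

     Stack      Input    Action
  1  $ S        h f e $  expand S ::= h Q P Q
  2  $ Q P Q h  h f e $  match h
  3  $ Q P Q    f e $    expand Q ::= ε
  4  $ Q P      f e $    expand P ::= f e
  5  $ Q e f    f e $    match f
Stack after step 5: $ Q e (top = e).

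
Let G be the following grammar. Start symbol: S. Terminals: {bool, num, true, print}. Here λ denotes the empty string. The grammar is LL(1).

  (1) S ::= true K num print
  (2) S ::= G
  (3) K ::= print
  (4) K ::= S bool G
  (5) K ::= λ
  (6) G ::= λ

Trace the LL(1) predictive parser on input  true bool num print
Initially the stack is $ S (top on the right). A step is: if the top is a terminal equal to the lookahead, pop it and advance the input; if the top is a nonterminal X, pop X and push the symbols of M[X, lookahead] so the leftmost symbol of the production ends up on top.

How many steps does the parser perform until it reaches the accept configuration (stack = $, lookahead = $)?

9

step 1: stack=$ S  input=true bool num print $  — expand S ::= true K num print
step 2: stack=$ print num K true  input=true bool num print $  — match true
step 3: stack=$ print num K  input=bool num print $  — expand K ::= S bool G
step 4: stack=$ print num G bool S  input=bool num print $  — expand S ::= G
step 5: stack=$ print num G bool G  input=bool num print $  — expand G ::= λ
step 6: stack=$ print num G bool  input=bool num print $  — match bool
step 7: stack=$ print num G  input=num print $  — expand G ::= λ
step 8: stack=$ print num  input=num print $  — match num
step 9: stack=$ print  input=print $  — match print
Accept reached after 9 steps.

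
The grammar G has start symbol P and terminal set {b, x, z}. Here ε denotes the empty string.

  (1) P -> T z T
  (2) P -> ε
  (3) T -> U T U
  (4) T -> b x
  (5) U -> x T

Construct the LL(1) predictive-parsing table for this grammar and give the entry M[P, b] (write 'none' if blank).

FIRST(U) = {x}
FIRST(T) = {b, x}  (via U T U)
FIRST(P) = {ε, b, x}  (via T z T)
FOLLOW(P) includes $ since P is the start symbol.
FOLLOW(P): P appears on no right-hand side. Thus FOLLOW(P) = {$}.
For P -> T z T: FIRST(T z T) = {b, x}, so it goes in M[P, t] for t ∈ {b, x}.
For P -> ε: FIRST(ε) = {ε}, so it goes in M[P, t] for t ∈ {}; since ε ∈ FIRST, also for every t ∈ FOLLOW(P) = {$}.

P -> T z T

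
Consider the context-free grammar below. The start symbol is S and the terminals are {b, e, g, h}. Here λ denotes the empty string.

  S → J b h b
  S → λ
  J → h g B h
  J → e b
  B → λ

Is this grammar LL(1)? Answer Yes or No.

FIRST(S) = {λ, e, h}
FIRST(J) = {e, h}
FIRST(B) = {λ}
FOLLOW(S) = {$}
FOLLOW(J) = {b}
FOLLOW(B) = {h}
Each cell of M receives at most one production.

Yes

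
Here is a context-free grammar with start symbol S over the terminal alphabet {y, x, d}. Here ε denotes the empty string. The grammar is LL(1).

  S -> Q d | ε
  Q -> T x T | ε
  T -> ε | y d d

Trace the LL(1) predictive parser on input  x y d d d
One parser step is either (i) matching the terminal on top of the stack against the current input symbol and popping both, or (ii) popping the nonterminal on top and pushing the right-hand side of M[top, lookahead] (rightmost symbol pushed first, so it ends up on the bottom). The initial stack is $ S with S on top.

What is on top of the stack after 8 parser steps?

     Stack      Input        Action
  1  $ S        x y d d d $  expand S -> Q d
  2  $ d Q      x y d d d $  expand Q -> T x T
  3  $ d T x T  x y d d d $  expand T -> ε
  4  $ d T x    x y d d d $  match x
  5  $ d T      y d d d $    expand T -> y d d
  6  $ d d d y  y d d d $    match y
  7  $ d d d    d d d $      match d
  8  $ d d      d d $        match d
Stack after step 8: $ d (top = d).

d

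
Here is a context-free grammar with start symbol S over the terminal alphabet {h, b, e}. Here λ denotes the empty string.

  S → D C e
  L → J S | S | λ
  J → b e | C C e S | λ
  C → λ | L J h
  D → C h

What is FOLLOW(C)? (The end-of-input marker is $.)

{b, e, h}

FIRST(S): from S→D C e we get {b, e, h}. So FIRST(S) = {b, e, h}.
FIRST(L): from L→J S we get {b, e, h}; from L→S we get {b, e, h}; from L→λ we get {λ}. So FIRST(L) = {λ, b, e, h}.
FIRST(J): from J→b e we get {b}; from J→C C e S we get {b, e, h}; from J→λ we get {λ}. So FIRST(J) = {λ, b, e, h}.
FIRST(C): from C→λ we get {λ}; from C→L J h we get {b, e, h}. So FIRST(C) = {λ, b, e, h}.
FIRST(D): from D→C h we get {b, e, h}. So FIRST(D) = {b, e, h}.
FOLLOW(S) includes $ since S is the start symbol.
FOLLOW(L): in C→L J h, L is followed by J h with FIRST {b, e, h}. Thus FOLLOW(L) = {b, e, h}.
FOLLOW(J): in L→J S, J is followed by S with FIRST {b, e, h}; in C→L J h, J is followed by h with FIRST {h}. Thus FOLLOW(J) = {b, e, h}.
FOLLOW(S): in L→J S, the suffix after S is empty, so FOLLOW(S) ⊇ FOLLOW(L) = {b, e, h}; in L→S, the suffix after S is empty, so FOLLOW(S) ⊇ FOLLOW(L) = {b, e, h}; in J→C C e S, the suffix after S is empty, so FOLLOW(S) ⊇ FOLLOW(J) = {b, e, h}. Thus FOLLOW(S) = {$, b, e, h}.
FOLLOW(C): in S→D C e, C is followed by e with FIRST {e}; in J→C C e S (occurrence 1), C is followed by C e S with FIRST {b, e, h}; in J→C C e S (occurrence 2), C is followed by e S with FIRST {e}; in D→C h, C is followed by h with FIRST {h}. Thus FOLLOW(C) = {b, e, h}.
FOLLOW(D): in S→D C e, D is followed by C e with FIRST {b, e, h}. Thus FOLLOW(D) = {b, e, h}.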